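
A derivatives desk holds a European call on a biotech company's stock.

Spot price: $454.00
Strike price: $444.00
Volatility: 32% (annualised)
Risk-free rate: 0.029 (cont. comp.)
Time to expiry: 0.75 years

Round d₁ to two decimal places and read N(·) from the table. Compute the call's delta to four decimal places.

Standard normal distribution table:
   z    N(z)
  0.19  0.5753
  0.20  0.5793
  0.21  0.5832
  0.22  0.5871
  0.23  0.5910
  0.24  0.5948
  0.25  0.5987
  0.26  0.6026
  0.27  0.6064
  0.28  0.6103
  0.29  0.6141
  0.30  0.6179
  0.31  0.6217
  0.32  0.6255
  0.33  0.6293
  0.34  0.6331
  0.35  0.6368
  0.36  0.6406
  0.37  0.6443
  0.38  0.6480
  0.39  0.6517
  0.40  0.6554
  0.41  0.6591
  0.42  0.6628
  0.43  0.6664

σ√T = 0.32·√0.75 = 0.2771
d₁ = [ln(454/444) + (0.029 + 0.32²/2)·0.75] / 0.2771 = [0.0223 + 0.0602] / 0.2771 = 0.2974 which rounds to 0.30
N(d₁) = N(0.30) = 0.6179
Δ_call = N(d₁) = 0.6179

0.6179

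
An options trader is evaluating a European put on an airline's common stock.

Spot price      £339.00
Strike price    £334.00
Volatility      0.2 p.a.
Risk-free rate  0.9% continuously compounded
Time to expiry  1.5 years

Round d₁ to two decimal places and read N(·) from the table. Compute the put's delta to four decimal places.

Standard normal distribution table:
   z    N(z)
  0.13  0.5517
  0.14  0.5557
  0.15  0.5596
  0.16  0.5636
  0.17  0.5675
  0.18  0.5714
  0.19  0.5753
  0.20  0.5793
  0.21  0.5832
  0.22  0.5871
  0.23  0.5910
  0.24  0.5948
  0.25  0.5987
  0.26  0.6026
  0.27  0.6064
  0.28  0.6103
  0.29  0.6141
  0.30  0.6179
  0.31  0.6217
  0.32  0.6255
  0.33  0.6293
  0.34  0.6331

-0.4052

σ√T = 0.2·√1.5 = 0.2449
ln(S/K) + (r + σ²/2)T = ln(339/334) + (0.009 + 0.2²/2)·1.5 = 0.0149 + 0.0435 = 0.0584
d₁ = 0.0584 / 0.2449 = 0.2383 ⇒ 0.24
N(d₁) = N(0.24) = 0.5948
Δ_put = N(d₁) − 1 = 0.5948 − 1 = -0.4052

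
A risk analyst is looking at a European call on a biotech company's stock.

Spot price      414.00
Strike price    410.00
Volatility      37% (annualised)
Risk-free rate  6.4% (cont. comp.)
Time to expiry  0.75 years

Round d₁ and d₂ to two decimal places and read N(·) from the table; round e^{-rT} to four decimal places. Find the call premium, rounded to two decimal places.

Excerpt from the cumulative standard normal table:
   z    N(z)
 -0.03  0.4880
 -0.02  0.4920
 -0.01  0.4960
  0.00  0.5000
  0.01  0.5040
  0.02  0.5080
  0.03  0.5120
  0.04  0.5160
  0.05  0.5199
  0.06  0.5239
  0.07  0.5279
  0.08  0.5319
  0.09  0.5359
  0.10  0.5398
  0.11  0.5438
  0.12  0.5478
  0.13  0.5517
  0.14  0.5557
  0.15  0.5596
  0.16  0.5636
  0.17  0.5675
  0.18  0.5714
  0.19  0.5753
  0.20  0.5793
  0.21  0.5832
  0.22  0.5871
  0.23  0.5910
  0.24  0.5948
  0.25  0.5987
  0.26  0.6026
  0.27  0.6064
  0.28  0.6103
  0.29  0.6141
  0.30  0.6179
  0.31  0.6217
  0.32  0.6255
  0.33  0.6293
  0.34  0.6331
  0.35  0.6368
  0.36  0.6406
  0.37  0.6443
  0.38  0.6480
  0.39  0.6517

63.59

T = 0.75;  σ√T = 0.3204
ln(S/K) + (r + σ²/2)T = ln(414/410) + (0.064 + 0.37²/2)·0.75 = 0.0097 + 0.0993 = 0.1090
d₁ = 0.1090 / 0.3204 = 0.3403 which rounds to 0.34
d₂ = d₁ − σ√T = 0.3403 − 0.3204 = 0.0199 which rounds to 0.02
e^(−rT) = e^(−0.064·0.75) = 0.9531
C = 414·N(0.34) − 410·0.9531·N(0.02) = 414·0.6331 − 410·0.9531·0.5080 = 262.1034 − 198.5117 = 63.5917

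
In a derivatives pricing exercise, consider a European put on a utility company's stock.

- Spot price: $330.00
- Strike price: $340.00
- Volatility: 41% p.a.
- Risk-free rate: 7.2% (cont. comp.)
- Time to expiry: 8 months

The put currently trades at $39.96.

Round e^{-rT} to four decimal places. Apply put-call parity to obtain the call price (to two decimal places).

e^(−rT) = e^(−0.072·0.6667) = 0.9531
Put-call parity: C − P = S − K·e^(−rT) = 330 − 340·0.9531 = 330 − 324.0540 = 5.9460
C = P + (C − P) = 39.96 + (5.9460) = 45.9060

$45.91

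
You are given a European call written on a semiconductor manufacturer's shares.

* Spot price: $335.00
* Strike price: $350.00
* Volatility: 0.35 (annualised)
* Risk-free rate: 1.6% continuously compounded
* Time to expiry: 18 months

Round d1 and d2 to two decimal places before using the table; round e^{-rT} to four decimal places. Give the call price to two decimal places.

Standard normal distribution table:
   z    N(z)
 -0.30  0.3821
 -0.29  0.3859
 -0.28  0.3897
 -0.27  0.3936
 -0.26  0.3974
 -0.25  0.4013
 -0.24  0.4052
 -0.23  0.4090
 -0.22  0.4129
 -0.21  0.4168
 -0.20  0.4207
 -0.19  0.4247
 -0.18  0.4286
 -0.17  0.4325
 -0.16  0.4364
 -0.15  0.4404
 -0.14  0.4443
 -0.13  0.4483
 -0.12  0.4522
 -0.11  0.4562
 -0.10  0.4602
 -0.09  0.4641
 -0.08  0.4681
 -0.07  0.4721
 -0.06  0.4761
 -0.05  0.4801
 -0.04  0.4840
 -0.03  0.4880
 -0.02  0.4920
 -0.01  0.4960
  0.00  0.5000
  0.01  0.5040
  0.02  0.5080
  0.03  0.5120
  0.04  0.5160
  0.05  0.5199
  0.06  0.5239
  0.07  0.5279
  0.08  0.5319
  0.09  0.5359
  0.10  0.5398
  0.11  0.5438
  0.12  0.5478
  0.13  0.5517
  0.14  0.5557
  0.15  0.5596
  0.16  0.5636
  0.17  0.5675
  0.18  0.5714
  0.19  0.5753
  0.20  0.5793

$54.32

σ√T = 0.35 × 1.2247 = 0.4287
d₁ = [ln(335/350) + (0.016 + 0.35²/2)·1.5] / 0.4287 = [-0.0438 + 0.1159] / 0.4287 = 0.1681 ≈ 0.17
d₂ = d₁ − σ√T = 0.1681 − 0.4287 = -0.2605 ≈ -0.26
exp(−rT) = exp(−0.016·1.5) = 0.9763
N(d₁) = N(0.17) = 0.5675;  N(d₂) = N(-0.26) = 0.3974
C = 335·0.5675 − 350·0.9763·0.3974 = 190.1125 − 135.7936 = 54.3189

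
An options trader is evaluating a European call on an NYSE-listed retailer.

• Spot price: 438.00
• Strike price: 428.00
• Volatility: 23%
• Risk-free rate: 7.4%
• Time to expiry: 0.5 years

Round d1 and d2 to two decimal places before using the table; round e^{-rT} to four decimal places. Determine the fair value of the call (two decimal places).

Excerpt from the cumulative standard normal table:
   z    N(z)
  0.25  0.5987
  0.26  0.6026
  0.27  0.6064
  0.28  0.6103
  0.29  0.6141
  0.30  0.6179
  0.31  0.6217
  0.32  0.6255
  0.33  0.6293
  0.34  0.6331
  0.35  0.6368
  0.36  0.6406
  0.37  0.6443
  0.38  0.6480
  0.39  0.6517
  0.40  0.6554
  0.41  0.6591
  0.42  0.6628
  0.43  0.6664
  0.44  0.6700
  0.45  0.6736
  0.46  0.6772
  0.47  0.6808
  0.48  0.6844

41.74

T = 0.5;  σ√T = 0.1626
d₁ = [ln(438/428) + (0.074 + 0.23²/2)·0.5] / 0.1626 = [0.0231 + 0.0502] / 0.1626 = 0.4508 ⇒ 0.45
d₂ = d₁ − σ√T = 0.4508 − 0.1626 = 0.2882 ⇒ 0.29
e^(−rT) = e^(−0.074·0.5) = 0.9637
N(d₁) = N(0.45) = 0.6736;  N(d₂) = N(0.29) = 0.6141
C = 438·0.6736 − 428·0.9637·0.6141 = 295.0368 − 253.2939 = 41.7429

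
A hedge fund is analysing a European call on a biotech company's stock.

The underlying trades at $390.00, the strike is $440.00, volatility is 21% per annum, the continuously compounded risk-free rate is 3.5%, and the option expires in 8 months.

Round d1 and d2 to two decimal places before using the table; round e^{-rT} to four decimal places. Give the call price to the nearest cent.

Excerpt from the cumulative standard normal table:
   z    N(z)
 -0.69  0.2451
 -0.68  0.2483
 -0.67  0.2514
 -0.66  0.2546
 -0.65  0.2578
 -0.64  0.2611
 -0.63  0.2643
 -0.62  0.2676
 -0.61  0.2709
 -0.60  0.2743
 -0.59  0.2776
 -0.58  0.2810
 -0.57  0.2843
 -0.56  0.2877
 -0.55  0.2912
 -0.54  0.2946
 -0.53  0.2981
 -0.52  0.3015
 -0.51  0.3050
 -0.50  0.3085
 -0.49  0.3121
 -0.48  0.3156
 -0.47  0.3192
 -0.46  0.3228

σ√T = 0.21·√0.6667 = 0.1715
d₁ = [ln(390/440) + (0.035 + 0.21²/2)·0.6667] / 0.1715 = [-0.1206 + 0.0380] / 0.1715 = -0.4817 ⇒ -0.48
d₂ = d₁ − σ√T = -0.4817 − 0.1715 = -0.6532 ⇒ -0.65
exp(−rT) = exp(−0.035·0.6667) = 0.9769
C = 390·N(-0.48) − 440·0.9769·N(-0.65) = 390·0.3156 − 440·0.9769·0.2578 = 123.0840 − 110.8117 = 12.2723

$12.27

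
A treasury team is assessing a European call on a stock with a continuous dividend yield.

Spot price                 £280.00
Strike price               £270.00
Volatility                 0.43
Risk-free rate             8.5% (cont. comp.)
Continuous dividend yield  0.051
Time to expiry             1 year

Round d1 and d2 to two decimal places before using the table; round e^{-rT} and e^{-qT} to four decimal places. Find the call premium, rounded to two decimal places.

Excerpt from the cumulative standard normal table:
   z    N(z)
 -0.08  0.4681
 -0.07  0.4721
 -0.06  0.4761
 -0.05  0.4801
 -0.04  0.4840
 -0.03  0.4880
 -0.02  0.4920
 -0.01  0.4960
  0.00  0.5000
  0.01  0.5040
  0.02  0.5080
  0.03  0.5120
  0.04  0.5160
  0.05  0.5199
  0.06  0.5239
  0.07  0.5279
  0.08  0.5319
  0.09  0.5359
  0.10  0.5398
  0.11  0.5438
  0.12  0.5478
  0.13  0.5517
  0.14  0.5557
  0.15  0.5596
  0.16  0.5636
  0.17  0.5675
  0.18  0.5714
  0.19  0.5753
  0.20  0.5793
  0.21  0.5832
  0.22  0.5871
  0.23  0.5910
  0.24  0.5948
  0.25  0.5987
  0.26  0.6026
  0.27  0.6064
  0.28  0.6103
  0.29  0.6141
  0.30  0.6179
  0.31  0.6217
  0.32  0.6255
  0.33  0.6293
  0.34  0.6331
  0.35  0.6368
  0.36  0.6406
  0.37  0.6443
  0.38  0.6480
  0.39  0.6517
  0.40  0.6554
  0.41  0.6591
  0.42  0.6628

σ√T = 0.43 × 1.0000 = 0.4300
d₁ = [ln(280/270) + (0.085 − 0.051 + 0.43²/2)·1] / 0.4300 = [0.0364 + 0.1265] / 0.4300 = 0.3786 ≈ 0.38
d₂ = d₁ − σ√T = 0.3786 − 0.4300 = -0.0514 ≈ -0.05
exp(−qT) = exp(−0.051·1) = 0.9503;  exp(−rT) = exp(−0.085·1) = 0.9185
N(d₁) = N(0.38) = 0.6480;  N(d₂) = N(-0.05) = 0.4801
C = 280·0.9503·0.6480 − 270·0.9185·0.4801 = 172.4224 − 119.0624 = 53.3600

£53.36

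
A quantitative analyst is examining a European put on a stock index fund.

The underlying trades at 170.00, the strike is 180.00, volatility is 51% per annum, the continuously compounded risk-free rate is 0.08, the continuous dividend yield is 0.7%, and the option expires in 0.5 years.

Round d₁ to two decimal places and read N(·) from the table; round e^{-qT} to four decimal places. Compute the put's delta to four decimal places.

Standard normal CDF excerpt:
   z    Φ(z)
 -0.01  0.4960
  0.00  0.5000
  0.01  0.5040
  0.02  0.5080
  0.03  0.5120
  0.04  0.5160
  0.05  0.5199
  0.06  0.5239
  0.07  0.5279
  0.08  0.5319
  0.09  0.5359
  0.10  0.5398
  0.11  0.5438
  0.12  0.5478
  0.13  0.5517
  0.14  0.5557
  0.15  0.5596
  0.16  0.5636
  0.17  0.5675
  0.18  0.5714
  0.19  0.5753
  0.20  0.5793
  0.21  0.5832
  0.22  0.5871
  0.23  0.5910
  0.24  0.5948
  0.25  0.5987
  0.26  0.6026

σ√T = 0.51 × 0.7071 = 0.3606
d₁ = [ln(170/180) + (0.08 − 0.007 + 0.51²/2)·0.5] / 0.3606 = [-0.0572 + 0.1015] / 0.3606 = 0.1230 → 0.12
N(d₁) = N(0.12) = 0.5478
Δ_put = exp(−qT)·(N(d₁) − 1) = 0.9965·(0.5478 − 1) = -0.4506

-0.4506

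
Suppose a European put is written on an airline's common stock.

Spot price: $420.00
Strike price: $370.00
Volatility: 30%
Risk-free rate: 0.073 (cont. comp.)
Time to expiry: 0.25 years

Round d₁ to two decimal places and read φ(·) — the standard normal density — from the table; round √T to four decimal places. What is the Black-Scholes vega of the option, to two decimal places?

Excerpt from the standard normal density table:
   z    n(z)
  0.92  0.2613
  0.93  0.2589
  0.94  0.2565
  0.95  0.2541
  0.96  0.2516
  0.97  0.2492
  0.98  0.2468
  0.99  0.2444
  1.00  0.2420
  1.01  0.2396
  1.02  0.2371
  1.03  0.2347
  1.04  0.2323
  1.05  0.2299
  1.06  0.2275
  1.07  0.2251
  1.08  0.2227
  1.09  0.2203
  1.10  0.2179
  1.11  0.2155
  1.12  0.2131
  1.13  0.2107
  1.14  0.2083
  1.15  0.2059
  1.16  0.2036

σ√T = 0.3 × 0.5000 = 0.1500
d₁ = [ln(420/370) + (0.073 + 0.3²/2)·0.25] / 0.1500 = [0.1268 + 0.0295] / 0.1500 = 1.0417 → 1.04
√T = √0.25 = 0.5000
φ(d₁) = φ(1.04) = 0.2323
vega = S·φ(d₁)·√T = 420·0.2323·0.5000 = 48.7830
(Call and put vega coincide under Black-Scholes.)

48.78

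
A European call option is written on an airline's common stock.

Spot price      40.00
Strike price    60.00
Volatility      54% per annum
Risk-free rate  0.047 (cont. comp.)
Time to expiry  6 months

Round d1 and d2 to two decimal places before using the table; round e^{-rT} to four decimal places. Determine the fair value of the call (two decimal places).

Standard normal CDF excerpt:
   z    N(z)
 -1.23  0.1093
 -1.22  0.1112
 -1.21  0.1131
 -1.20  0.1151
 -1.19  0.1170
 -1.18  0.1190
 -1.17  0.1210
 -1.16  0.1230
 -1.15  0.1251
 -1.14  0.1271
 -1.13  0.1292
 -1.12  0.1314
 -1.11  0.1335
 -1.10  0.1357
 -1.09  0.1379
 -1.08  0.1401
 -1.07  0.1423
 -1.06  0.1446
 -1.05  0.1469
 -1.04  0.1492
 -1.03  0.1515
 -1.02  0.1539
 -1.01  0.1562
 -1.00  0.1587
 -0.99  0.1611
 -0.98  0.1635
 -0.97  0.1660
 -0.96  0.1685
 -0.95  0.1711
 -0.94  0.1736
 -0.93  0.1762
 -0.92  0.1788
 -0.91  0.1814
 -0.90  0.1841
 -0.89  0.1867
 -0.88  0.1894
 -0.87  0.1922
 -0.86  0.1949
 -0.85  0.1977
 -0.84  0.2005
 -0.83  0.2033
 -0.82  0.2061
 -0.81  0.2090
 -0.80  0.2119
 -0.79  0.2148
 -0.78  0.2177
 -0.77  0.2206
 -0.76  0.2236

T = 0.5;  σ√T = 0.3818
d₁ = [ln(40/60) + (0.047 + ½·0.54²)·0.5] / (σ√T) = (-0.4055 + 0.0964) / 0.3818 = -0.8094 which rounds to -0.81
d₂ = -0.8094 − 0.3818 = -1.1913 which rounds to -1.19
e^(−rT) = e^(−0.047·0.5) = 0.9768
C = 40·N(-0.81) − 60·0.9768·N(-1.19) = 40·0.2090 − 60·0.9768·0.1170 = 8.3600 − 6.8571 = 1.5029

1.50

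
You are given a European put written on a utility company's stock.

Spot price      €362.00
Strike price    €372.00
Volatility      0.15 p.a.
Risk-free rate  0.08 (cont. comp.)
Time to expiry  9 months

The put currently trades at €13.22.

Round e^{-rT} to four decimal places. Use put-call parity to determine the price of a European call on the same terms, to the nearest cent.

€24.87

e^(−rT) = e^(−0.08·0.75) = 0.9418
Put-call parity: C − P = S − K·e^(−rT) = 362 − 372·0.9418 = 362 − 350.3496 = 11.6504
C = P + (C − P) = 13.22 + (11.6504) = 24.8704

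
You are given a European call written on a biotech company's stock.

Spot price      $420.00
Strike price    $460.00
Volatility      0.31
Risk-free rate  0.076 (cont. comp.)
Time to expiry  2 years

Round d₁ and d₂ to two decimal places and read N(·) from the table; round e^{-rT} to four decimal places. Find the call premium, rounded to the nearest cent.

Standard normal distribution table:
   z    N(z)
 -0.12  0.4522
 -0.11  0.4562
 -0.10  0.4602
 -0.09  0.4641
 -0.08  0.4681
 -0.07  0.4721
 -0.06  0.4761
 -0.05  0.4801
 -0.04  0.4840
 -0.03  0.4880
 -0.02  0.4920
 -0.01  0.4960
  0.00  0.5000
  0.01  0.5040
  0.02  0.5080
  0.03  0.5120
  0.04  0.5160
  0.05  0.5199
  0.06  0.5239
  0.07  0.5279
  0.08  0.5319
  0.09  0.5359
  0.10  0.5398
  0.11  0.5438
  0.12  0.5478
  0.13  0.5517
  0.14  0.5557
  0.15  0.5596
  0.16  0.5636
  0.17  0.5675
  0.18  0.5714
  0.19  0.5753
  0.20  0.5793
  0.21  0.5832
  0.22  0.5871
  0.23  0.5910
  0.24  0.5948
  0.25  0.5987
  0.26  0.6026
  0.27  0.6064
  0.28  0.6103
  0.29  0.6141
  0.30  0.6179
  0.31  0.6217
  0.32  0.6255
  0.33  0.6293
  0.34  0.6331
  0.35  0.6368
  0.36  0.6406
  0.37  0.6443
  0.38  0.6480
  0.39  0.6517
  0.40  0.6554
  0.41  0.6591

σ√T = 0.31 × 1.4142 = 0.4384
d₁ = [ln(420/460) + (0.076 + ½·0.31²)·2] / (σ√T) = (-0.0910 + 0.2481) / 0.4384 = 0.3584 ≈ 0.36
d₂ = 0.3584 − 0.4384 = -0.0800 ≈ -0.08
e^(−rT) = e^(−0.076·2) = 0.8590
N(d₁) = N(0.36) = 0.6406;  N(d₂) = N(-0.08) = 0.4681
C = 420·0.6406 − 460·0.8590·0.4681 = 269.0520 − 184.9650 = 84.0870

$84.09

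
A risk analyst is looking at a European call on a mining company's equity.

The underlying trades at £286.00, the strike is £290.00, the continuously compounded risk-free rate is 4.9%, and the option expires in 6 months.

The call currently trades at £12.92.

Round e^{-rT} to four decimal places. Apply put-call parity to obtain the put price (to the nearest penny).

exp(−rT) = exp(−0.049·0.5) = 0.9758
Put-call parity: C − P = S − K·e^(−rT) = 286 − 290·0.9758 = 286 − 282.9820 = 3.0180
P = C − (C − P) = 12.92 − (3.0180) = 9.9020

£9.90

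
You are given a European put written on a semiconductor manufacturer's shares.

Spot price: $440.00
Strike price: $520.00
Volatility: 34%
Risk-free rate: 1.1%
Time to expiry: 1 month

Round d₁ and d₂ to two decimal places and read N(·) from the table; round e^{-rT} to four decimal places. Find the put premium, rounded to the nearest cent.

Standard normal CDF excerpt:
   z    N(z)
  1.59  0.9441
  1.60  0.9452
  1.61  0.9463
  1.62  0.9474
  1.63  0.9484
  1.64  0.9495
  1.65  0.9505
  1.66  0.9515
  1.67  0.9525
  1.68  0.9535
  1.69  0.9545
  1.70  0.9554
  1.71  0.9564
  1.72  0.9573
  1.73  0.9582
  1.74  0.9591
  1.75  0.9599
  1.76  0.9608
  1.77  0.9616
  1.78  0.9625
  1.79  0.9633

$80.50

σ√T = 0.34·√0.08333 = 0.0981
d₁ = [ln(440/520) + (0.011 + ½·0.34²)·0.08333] / (σ√T) = (-0.1671 + 0.0057) / 0.0981 = -1.6436 ⇒ -1.64
d₂ = -1.6436 − 0.0981 = -1.7418 ⇒ -1.74
e^(−rT) = e^(−0.011·0.08333) = 0.9991
P = 520·0.9991·N(1.74) − 440·N(1.64) = 520·0.9991·0.9591 − 440·0.9495 = 498.2831 − 417.7800 = 80.5031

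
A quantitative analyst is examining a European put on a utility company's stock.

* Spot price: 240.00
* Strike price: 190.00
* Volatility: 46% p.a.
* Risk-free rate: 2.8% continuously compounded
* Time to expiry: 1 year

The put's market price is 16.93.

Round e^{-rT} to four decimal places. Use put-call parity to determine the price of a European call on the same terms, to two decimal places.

e^(−rT) = e^(−0.028·1) = 0.9724
Put-call parity: C − P = S − K·e^(−rT) = 240 − 190·0.9724 = 240 − 184.7560 = 55.2440
C = P + (C − P) = 16.93 + (55.2440) = 72.1740

72.17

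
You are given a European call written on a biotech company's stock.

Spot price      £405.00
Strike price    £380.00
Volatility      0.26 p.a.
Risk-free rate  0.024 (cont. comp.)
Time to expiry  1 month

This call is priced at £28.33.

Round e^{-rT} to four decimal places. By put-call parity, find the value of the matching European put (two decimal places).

exp(−rT) = exp(−0.024·0.08333) = 0.9980
Put-call parity: C − P = S − K·e^(−rT) = 405 − 380·0.9980 = 405 − 379.2400 = 25.7600
P = C − (C − P) = 28.33 − (25.7600) = 2.5700

£2.57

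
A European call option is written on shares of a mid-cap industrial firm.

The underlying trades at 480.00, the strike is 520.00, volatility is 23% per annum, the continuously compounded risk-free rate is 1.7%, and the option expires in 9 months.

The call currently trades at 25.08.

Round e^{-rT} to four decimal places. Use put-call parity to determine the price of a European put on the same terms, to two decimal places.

e^(−rT) = e^(−0.017·0.75) = 0.9873
Put-call parity: C − P = S − K·e^(−rT) = 480 − 520·0.9873 = 480 − 513.3960 = -33.3960
P = C − (C − P) = 25.08 − (-33.3960) = 58.4760

58.48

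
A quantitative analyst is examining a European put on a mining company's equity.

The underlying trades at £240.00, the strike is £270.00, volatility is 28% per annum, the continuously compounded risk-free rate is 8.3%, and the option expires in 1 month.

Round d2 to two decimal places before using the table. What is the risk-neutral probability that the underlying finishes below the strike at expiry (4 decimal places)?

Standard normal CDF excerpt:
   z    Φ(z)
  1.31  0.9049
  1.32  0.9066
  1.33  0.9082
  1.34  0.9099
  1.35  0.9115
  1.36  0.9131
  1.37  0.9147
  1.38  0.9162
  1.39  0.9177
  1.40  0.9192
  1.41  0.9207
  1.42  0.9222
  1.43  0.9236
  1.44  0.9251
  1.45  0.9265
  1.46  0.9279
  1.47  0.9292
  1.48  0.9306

0.9207

σ√T = 0.28·√0.08333 = 0.0808
d₁ = [ln(240/270) + (0.083 + 0.28²/2)·0.08333] / 0.0808 = [-0.1178 + 0.0102] / 0.0808 = -1.3312 → -1.33
d₂ = d₁ − σ√T = -1.3312 − 0.0808 = -1.4120 → -1.41
Risk-neutral Pr[S_T < K] = N(−d₂) = N(1.41) = 0.9207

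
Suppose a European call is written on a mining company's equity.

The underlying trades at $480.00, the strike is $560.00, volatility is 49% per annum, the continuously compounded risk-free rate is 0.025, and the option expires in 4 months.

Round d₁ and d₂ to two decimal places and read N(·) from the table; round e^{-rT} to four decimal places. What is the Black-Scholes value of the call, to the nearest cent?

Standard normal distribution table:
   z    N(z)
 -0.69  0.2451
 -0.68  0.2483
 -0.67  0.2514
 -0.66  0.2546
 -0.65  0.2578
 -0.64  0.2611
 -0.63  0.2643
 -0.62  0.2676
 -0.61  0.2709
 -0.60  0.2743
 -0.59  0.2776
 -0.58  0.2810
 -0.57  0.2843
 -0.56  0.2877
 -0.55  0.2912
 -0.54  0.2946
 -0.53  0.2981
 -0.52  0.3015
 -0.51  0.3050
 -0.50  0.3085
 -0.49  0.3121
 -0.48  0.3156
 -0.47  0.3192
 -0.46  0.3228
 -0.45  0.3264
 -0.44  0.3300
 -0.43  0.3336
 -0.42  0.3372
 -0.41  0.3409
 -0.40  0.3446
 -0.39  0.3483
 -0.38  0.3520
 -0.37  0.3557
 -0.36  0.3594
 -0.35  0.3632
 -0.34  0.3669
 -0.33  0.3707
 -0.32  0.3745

$29.34

σ√T = 0.49 × 0.5774 = 0.2829
d₁ = [ln(480/560) + (0.025 + 0.49²/2)·0.3333] / 0.2829 = [-0.1542 + 0.0483] / 0.2829 = -0.3740 ⇒ -0.37
d₂ = d₁ − σ√T = -0.3740 − 0.2829 = -0.6569 ⇒ -0.66
exp(−rT) = exp(−0.025·0.3333) = 0.9917
N(d₁) = N(-0.37) = 0.3557;  N(d₂) = N(-0.66) = 0.2546
C = 480·0.3557 − 560·0.9917·0.2546 = 170.7360 − 141.3926 = 29.3434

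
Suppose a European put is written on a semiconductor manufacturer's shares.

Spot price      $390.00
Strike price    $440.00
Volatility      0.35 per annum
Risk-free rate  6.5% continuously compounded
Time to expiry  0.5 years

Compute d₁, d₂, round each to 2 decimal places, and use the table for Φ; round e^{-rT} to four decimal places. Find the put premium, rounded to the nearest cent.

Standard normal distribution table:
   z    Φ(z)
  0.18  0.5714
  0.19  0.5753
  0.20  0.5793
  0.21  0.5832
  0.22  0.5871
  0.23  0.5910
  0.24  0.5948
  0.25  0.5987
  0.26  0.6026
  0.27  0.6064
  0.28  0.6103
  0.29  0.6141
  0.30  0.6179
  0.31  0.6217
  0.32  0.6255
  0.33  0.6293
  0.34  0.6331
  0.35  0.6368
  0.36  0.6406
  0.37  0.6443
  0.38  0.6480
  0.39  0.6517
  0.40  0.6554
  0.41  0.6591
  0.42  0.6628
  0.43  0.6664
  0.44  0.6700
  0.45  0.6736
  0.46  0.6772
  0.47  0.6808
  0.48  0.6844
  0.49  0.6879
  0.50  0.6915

$61.01

σ√T = 0.35·√0.5 = 0.2475
d₁ = [ln(390/440) + (0.065 + ½·0.35²)·0.5] / (σ√T) = (-0.1206 + 0.0631) / 0.2475 = -0.2323 ≈ -0.23
d₂ = -0.2323 − 0.2475 = -0.4798 ≈ -0.48
e^(−rT) = e^(−0.065·0.5) = 0.9680
P = 440·0.9680·N(0.48) − 390·N(0.23) = 440·0.9680·0.6844 − 390·0.5910 = 291.4996 − 230.4900 = 61.0096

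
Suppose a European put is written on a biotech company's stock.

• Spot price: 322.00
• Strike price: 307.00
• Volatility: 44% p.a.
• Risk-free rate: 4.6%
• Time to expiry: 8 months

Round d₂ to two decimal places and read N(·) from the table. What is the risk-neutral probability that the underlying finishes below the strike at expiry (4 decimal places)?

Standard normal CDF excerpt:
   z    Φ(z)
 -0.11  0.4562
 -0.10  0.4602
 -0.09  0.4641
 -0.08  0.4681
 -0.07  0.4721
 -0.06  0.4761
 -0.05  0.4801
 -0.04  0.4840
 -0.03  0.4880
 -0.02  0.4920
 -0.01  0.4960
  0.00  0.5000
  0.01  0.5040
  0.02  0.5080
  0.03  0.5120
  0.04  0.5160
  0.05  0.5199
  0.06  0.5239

T = 0.6667;  σ√T = 0.3593
ln(S/K) + (r + σ²/2)T = ln(322/307) + (0.046 + 0.44²/2)·0.6667 = 0.0477 + 0.0952 = 0.1429
d₁ = 0.1429 / 0.3593 = 0.3978 ≈ 0.40
d₂ = d₁ − σ√T = 0.3978 − 0.3593 = 0.0385 ≈ 0.04
Risk-neutral Pr[S_T < K] = N(−d₂) = N(-0.04) = 0.4840

0.4840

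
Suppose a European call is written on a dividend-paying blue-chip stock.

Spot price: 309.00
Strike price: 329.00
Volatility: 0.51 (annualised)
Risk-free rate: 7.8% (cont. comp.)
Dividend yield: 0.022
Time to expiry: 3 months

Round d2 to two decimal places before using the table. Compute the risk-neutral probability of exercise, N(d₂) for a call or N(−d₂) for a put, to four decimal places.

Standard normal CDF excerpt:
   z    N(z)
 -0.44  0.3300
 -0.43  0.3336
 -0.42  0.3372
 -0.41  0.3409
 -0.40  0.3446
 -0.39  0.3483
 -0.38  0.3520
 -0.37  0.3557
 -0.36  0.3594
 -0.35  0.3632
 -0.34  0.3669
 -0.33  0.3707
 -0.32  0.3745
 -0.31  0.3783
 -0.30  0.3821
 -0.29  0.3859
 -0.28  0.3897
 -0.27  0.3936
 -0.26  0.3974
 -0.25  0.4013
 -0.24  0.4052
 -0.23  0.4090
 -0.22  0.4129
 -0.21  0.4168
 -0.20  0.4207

0.3745

T = 0.25;  σ√T = 0.2550
d₁ = [ln(309/329) + (0.078 − 0.022 + 0.51²/2)·0.25] / 0.2550 = [-0.0627 + 0.0465] / 0.2550 = -0.0635 → -0.06
d₂ = d₁ − σ√T = -0.0635 − 0.2550 = -0.3185 → -0.32
Pr(exercise) under Q = N(d₂) = 0.3745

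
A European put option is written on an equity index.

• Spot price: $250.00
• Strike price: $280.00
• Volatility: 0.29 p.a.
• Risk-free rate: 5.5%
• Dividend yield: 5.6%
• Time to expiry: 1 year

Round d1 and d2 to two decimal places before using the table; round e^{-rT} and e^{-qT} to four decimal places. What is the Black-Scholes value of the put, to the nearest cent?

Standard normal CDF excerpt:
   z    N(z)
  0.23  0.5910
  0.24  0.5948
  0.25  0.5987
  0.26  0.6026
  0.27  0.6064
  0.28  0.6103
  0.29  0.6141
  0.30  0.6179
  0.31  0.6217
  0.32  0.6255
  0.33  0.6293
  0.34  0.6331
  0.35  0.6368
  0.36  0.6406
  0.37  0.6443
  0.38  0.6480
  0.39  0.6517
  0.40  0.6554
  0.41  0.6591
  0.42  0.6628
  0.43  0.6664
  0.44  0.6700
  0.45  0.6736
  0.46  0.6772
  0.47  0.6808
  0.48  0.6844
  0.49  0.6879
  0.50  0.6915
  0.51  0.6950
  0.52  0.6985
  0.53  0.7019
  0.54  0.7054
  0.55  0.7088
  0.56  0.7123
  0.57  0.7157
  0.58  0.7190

σ√T = 0.29 × 1.0000 = 0.2900
d₁ = [ln(250/280) + (0.055 − 0.056 + ½·0.29²)·1] / (σ√T) = (-0.1133 + 0.0410) / 0.2900 = -0.2492 which rounds to -0.25
d₂ = -0.2492 − 0.2900 = -0.5392 which rounds to -0.54
e^(−qT) = e^(−0.056·1) = 0.9455;  e^(−rT) = e^(−0.055·1) = 0.9465
N(−d₂) = N(0.54) = 0.7054;  N(−d₁) = N(0.25) = 0.5987
P = 280·0.9465·0.7054 − 250·0.9455·0.5987 = 186.9451 − 141.5177 = 45.4274

$45.43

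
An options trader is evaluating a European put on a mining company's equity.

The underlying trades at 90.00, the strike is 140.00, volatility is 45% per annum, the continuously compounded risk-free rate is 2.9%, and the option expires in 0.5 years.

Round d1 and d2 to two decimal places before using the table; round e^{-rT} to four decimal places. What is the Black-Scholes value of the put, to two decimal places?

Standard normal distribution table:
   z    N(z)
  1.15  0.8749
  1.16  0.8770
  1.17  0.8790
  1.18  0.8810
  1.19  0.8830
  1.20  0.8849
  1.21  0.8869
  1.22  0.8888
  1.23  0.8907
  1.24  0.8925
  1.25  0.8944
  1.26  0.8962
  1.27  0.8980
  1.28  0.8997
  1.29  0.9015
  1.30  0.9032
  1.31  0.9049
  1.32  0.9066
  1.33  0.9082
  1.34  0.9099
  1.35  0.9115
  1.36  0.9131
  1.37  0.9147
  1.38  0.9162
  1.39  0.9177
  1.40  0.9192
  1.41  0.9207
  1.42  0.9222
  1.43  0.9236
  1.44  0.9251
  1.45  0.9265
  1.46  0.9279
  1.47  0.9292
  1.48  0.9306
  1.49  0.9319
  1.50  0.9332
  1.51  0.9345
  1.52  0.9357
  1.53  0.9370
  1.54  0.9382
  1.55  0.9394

49.48

σ√T = 0.45·√0.5 = 0.3182
ln(S/K) + (r + σ²/2)T = ln(90/140) + (0.029 + 0.45²/2)·0.5 = -0.4418 + 0.0651 = -0.3767
d₁ = -0.3767 / 0.3182 = -1.1839 ⇒ -1.18
d₂ = d₁ − σ√T = -1.1839 − 0.3182 = -1.5021 ⇒ -1.50
e^(−rT) = e^(−0.029·0.5) = 0.9856
N(−d₂) = N(1.50) = 0.9332;  N(−d₁) = N(1.18) = 0.8810
P = 140·0.9856·0.9332 − 90·0.8810 = 128.7667 − 79.2900 = 49.4767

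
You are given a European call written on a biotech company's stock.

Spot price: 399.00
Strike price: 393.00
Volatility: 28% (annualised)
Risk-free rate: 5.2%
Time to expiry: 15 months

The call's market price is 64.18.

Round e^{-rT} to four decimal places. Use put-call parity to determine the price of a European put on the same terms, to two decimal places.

exp(−rT) = exp(−0.052·1.25) = 0.9371
Put-call parity: C − P = S − K·e^(−rT) = 399 − 393·0.9371 = 399 − 368.2803 = 30.7197
P = C − (C − P) = 64.18 − (30.7197) = 33.4603

33.46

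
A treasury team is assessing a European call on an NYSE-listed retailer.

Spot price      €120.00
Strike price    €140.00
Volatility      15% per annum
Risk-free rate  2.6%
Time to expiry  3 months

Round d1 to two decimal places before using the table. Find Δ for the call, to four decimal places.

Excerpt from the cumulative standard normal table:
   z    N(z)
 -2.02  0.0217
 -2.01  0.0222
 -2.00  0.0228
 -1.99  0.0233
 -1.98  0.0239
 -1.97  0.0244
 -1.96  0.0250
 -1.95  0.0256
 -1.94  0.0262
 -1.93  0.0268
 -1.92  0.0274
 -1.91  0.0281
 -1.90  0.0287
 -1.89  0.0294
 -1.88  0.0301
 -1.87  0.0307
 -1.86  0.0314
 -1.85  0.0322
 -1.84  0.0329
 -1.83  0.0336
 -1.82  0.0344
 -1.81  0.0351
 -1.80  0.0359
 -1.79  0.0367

0.0268

σ√T = 0.15·√0.25 = 0.0750
d₁ = [ln(120/140) + (0.026 + ½·0.15²)·0.25] / (σ√T) = (-0.1542 + 0.0093) / 0.0750 = -1.9312 which rounds to -1.93
N(d₁) = N(-1.93) = 0.0268
Δ_call = N(d₁) = 0.0268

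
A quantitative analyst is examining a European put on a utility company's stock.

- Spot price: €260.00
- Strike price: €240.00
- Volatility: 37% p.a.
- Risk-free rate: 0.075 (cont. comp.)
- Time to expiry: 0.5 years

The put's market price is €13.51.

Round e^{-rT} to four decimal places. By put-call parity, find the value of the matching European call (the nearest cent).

e^(−rT) = e^(−0.075·0.5) = 0.9632
Put-call parity: C − P = S − K·e^(−rT) = 260 − 240·0.9632 = 260 − 231.1680 = 28.8320
C = P + (C − P) = 13.51 + (28.8320) = 42.3420

€42.34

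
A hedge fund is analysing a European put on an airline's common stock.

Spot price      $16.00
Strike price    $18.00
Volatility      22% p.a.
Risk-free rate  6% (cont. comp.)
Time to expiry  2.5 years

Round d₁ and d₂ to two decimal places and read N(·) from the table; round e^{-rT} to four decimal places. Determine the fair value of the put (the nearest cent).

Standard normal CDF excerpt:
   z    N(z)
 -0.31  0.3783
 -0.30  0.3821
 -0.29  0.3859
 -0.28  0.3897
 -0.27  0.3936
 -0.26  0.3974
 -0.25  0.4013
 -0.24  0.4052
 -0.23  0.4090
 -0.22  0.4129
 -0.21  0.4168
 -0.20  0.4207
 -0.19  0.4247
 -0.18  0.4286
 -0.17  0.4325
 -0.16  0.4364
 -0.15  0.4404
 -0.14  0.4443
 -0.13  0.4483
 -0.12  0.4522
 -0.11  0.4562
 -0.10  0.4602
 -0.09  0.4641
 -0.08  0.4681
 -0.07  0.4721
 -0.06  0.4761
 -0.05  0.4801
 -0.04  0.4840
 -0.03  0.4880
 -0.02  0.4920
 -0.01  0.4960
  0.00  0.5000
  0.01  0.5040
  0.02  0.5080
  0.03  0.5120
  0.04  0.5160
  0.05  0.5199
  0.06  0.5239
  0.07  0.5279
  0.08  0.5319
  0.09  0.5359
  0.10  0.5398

σ√T = 0.22 × 1.5811 = 0.3479
d₁ = [ln(16/18) + (0.06 + ½·0.22²)·2.5] / (σ√T) = (-0.1178 + 0.2105) / 0.3479 = 0.2665 ⇒ 0.27
d₂ = 0.2665 − 0.3479 = -0.0813 ⇒ -0.08
exp(−rT) = exp(−0.06·2.5) = 0.8607
P = 18·0.8607·N(0.08) − 16·N(-0.27) = 18·0.8607·0.5319 − 16·0.3936 = 8.2405 − 6.2976 = 1.9429

$1.94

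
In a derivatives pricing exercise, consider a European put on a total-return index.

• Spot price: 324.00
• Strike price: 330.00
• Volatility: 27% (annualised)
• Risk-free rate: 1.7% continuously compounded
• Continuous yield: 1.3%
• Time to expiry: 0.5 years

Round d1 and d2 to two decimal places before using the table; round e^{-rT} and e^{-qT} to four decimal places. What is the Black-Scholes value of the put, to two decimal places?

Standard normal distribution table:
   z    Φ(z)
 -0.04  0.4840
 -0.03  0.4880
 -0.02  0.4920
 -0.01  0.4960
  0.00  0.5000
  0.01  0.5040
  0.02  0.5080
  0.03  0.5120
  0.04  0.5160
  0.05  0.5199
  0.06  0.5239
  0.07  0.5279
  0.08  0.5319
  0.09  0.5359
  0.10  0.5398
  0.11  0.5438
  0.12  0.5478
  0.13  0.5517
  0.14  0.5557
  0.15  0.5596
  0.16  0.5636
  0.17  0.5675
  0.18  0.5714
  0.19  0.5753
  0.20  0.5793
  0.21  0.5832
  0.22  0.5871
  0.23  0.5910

σ√T = 0.27 × 0.7071 = 0.1909
ln(S/K) + (r − q + σ²/2)T = ln(324/330) + (0.017 − 0.013 + 0.27²/2)·0.5 = -0.0183 + 0.0202 = 0.0019
d₁ = 0.0019 / 0.1909 = 0.0098 ≈ 0.01
d₂ = d₁ − σ√T = 0.0098 − 0.1909 = -0.1811 ≈ -0.18
e^(−qT) = e^(−0.013·0.5) = 0.9935;  e^(−rT) = e^(−0.017·0.5) = 0.9915
N(−d₂) = N(0.18) = 0.5714;  N(−d₁) = N(-0.01) = 0.4960
P = 330·0.9915·0.5714 − 324·0.9935·0.4960 = 186.9592 − 159.6594 = 27.2998

27.30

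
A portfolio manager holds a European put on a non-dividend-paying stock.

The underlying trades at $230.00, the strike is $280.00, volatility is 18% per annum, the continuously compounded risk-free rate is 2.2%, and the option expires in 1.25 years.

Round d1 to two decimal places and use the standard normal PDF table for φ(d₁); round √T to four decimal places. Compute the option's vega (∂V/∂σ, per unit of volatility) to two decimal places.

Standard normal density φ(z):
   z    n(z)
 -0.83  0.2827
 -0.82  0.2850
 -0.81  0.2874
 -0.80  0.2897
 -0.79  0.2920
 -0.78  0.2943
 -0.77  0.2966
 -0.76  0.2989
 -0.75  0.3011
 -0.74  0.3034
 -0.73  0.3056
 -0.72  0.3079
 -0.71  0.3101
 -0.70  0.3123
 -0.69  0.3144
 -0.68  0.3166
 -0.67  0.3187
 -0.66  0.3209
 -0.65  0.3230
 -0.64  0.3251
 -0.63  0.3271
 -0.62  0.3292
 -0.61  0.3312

σ√T = 0.18 × 1.1180 = 0.2012
d₁ = [ln(230/280) + (0.022 + ½·0.18²)·1.25] / (σ√T) = (-0.1967 + 0.0478) / 0.2012 = -0.7402 ≈ -0.74
√T = √1.25 = 1.1180
φ(d₁) = φ(-0.74) = 0.3034
vega = S·φ(d₁)·√T = 230·0.3034·1.1180 = 78.0163

78.02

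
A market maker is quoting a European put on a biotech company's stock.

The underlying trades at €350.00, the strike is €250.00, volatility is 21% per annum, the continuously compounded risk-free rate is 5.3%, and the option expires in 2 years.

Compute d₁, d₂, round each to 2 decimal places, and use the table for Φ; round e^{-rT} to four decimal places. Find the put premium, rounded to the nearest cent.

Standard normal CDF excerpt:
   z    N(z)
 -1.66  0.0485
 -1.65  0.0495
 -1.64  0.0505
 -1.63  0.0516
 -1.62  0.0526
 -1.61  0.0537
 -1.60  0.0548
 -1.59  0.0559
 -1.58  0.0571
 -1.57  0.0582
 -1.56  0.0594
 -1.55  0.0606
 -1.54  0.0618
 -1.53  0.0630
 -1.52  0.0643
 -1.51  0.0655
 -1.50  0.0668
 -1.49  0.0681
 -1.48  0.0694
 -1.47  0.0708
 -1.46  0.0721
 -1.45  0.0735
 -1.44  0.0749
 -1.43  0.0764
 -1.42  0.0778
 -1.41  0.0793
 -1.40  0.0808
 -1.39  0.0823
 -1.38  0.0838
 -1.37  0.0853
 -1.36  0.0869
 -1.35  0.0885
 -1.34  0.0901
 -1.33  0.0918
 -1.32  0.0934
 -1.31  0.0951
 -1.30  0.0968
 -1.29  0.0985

T = 2;  σ√T = 0.2970
d₁ = [ln(350/250) + (0.053 + 0.21²/2)·2] / 0.2970 = [0.3365 + 0.1501] / 0.2970 = 1.6384 ⇒ 1.64
d₂ = d₁ − σ√T = 1.6384 − 0.2970 = 1.3414 ⇒ 1.34
e^(−rT) = e^(−0.053·2) = 0.8994
P = 250·0.8994·N(-1.34) − 350·N(-1.64) = 250·0.8994·0.0901 − 350·0.0505 = 20.2590 − 17.6750 = 2.5840

€2.58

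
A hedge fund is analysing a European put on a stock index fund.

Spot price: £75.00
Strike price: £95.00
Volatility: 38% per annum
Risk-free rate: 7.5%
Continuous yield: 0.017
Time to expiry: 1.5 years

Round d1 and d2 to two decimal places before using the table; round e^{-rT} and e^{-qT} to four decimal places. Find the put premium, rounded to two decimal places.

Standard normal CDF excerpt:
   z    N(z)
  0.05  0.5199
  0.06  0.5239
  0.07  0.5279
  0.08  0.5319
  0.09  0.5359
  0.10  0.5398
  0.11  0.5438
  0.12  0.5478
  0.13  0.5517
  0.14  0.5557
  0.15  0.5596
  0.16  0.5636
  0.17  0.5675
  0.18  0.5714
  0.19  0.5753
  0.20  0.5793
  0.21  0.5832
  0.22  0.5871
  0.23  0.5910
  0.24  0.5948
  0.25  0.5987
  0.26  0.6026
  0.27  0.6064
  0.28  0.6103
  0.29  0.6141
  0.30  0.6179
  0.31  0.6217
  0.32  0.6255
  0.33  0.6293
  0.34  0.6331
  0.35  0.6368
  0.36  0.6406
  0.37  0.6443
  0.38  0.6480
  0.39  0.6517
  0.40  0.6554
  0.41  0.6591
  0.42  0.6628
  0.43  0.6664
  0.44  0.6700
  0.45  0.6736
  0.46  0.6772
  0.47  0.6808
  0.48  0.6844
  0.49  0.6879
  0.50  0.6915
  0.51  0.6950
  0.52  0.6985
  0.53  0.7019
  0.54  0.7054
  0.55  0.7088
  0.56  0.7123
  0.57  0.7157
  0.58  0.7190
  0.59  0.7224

σ√T = 0.38 × 1.2247 = 0.4654
d₁ = [ln(75/95) + (0.075 − 0.017 + 0.38²/2)·1.5] / 0.4654 = [-0.2364 + 0.1953] / 0.4654 = -0.0883 → -0.09
d₂ = d₁ − σ√T = -0.0883 − 0.4654 = -0.5537 → -0.55
exp(−qT) = exp(−0.017·1.5) = 0.9748;  exp(−rT) = exp(−0.075·1.5) = 0.8936
N(−d₂) = N(0.55) = 0.7088;  N(−d₁) = N(0.09) = 0.5359
P = 95·0.8936·0.7088 − 75·0.9748·0.5359 = 60.1714 − 39.1796 = 20.9918

£20.99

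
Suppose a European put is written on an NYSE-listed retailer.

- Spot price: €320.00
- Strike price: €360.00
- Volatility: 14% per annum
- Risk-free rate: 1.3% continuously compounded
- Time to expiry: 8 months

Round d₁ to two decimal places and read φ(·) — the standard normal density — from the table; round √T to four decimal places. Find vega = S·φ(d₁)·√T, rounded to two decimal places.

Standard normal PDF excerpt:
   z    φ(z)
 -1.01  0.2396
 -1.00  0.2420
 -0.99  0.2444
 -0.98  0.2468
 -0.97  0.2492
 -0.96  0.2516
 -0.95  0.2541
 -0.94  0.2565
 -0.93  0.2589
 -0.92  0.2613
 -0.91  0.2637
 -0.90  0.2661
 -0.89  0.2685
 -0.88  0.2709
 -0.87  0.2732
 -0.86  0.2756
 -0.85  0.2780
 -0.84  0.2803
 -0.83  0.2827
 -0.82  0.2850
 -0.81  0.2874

T = 0.6667;  σ√T = 0.1143
ln(S/K) + (r + σ²/2)T = ln(320/360) + (0.013 + 0.14²/2)·0.6667 = -0.1178 + 0.0152 = -0.1026
d₁ = -0.1026 / 0.1143 = -0.8974 → -0.90
√T = √0.6667 = 0.8165
φ(d₁) = φ(-0.90) = 0.2661
vega = S·φ(d₁)·√T = 320·0.2661·0.8165 = 69.5266
(Vega is the same for a European call and put with the same parameters.)

69.53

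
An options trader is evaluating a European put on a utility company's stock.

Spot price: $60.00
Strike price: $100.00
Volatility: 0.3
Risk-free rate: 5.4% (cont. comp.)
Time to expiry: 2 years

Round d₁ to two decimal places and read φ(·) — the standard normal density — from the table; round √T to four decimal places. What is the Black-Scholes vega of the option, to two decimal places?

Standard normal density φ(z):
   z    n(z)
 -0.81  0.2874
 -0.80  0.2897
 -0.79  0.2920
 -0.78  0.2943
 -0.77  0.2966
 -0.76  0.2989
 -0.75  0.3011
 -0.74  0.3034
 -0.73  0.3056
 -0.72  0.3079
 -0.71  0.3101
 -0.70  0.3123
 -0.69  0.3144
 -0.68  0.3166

T = 2;  σ√T = 0.4243
d₁ = [ln(60/100) + (0.054 + ½·0.3²)·2] / (σ√T) = (-0.5108 + 0.1980) / 0.4243 = -0.7373 which rounds to -0.74
√T = √2 = 1.4142
φ(d₁) = φ(-0.74) = 0.3034
vega = S·φ(d₁)·√T = 60·0.3034·1.4142 = 25.7441

25.74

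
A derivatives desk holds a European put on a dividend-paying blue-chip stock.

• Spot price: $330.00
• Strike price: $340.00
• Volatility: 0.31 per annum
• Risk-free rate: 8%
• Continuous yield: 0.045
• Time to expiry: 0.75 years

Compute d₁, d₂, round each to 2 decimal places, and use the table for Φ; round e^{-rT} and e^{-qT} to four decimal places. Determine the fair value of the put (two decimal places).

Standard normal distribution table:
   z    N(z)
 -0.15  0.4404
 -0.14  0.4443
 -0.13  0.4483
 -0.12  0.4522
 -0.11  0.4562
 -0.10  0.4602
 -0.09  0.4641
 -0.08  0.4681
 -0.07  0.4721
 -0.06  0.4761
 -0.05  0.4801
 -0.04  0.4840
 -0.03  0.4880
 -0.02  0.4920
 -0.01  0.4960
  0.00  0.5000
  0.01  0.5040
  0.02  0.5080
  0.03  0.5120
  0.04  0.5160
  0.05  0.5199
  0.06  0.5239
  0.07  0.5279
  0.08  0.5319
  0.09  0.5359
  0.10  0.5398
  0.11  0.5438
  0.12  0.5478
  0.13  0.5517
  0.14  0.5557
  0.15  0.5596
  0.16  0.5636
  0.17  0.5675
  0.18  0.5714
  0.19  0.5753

σ√T = 0.31 × 0.8660 = 0.2685
d₁ = [ln(330/340) + (0.08 − 0.045 + ½·0.31²)·0.75] / (σ√T) = (-0.0299 + 0.0623) / 0.2685 = 0.1208 ≈ 0.12
d₂ = 0.1208 − 0.2685 = -0.1477 ≈ -0.15
exp(−qT) = exp(−0.045·0.75) = 0.9668;  exp(−rT) = exp(−0.08·0.75) = 0.9418
N(−d₂) = N(0.15) = 0.5596;  N(−d₁) = N(-0.12) = 0.4522
P = 340·0.9418·0.5596 − 330·0.9668·0.4522 = 179.1906 − 144.2717 = 34.9189

$34.92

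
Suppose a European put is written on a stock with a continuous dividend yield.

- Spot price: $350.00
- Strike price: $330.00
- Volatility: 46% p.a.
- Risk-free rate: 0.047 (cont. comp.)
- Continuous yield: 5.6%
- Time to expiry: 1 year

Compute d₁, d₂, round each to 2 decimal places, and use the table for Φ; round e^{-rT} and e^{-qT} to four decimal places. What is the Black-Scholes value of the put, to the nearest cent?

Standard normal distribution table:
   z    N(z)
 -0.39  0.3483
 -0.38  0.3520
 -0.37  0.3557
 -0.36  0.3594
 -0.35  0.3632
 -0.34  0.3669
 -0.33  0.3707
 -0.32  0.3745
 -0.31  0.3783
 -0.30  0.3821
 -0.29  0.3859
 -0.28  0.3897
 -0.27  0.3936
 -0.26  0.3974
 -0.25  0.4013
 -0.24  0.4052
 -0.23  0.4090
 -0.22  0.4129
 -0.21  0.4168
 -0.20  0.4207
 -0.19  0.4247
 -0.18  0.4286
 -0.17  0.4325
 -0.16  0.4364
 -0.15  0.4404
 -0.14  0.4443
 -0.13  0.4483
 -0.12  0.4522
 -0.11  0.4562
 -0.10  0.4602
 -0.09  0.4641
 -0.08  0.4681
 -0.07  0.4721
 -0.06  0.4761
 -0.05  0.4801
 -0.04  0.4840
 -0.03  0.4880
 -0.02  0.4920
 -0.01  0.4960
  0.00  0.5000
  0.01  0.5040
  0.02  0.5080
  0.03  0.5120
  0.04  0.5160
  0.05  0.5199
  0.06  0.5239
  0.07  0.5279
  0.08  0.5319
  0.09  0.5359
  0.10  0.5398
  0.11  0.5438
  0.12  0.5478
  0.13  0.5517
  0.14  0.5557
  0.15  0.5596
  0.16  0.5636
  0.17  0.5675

$51.06

T = 1;  σ√T = 0.4600
d₁ = [ln(350/330) + (0.047 − 0.056 + ½·0.46²)·1] / (σ√T) = (0.0588 + 0.0968) / 0.4600 = 0.3383 ⇒ 0.34
d₂ = 0.3383 − 0.4600 = -0.1217 ⇒ -0.12
exp(−qT) = exp(−0.056·1) = 0.9455;  exp(−rT) = exp(−0.047·1) = 0.9541
P = 330·0.9541·N(0.12) − 350·0.9455·N(-0.34) = 330·0.9541·0.5478 − 350·0.9455·0.3669 = 172.4765 − 121.4164 = 51.0601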